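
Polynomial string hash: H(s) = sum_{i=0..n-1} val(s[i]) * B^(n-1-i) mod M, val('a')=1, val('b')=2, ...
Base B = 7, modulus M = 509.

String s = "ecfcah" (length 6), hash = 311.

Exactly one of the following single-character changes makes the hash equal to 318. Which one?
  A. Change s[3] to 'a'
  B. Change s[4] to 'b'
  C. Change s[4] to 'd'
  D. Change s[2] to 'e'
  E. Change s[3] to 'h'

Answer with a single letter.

Option A: s[3]='c'->'a', delta=(1-3)*7^2 mod 509 = 411, hash=311+411 mod 509 = 213
Option B: s[4]='a'->'b', delta=(2-1)*7^1 mod 509 = 7, hash=311+7 mod 509 = 318 <-- target
Option C: s[4]='a'->'d', delta=(4-1)*7^1 mod 509 = 21, hash=311+21 mod 509 = 332
Option D: s[2]='f'->'e', delta=(5-6)*7^3 mod 509 = 166, hash=311+166 mod 509 = 477
Option E: s[3]='c'->'h', delta=(8-3)*7^2 mod 509 = 245, hash=311+245 mod 509 = 47

Answer: B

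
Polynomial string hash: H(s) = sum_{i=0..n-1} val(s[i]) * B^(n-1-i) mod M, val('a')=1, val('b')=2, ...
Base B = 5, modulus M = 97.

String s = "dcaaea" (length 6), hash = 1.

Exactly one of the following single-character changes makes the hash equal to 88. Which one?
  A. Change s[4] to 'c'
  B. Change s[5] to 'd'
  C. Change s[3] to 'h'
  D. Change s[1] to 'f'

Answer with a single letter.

Option A: s[4]='e'->'c', delta=(3-5)*5^1 mod 97 = 87, hash=1+87 mod 97 = 88 <-- target
Option B: s[5]='a'->'d', delta=(4-1)*5^0 mod 97 = 3, hash=1+3 mod 97 = 4
Option C: s[3]='a'->'h', delta=(8-1)*5^2 mod 97 = 78, hash=1+78 mod 97 = 79
Option D: s[1]='c'->'f', delta=(6-3)*5^4 mod 97 = 32, hash=1+32 mod 97 = 33

Answer: A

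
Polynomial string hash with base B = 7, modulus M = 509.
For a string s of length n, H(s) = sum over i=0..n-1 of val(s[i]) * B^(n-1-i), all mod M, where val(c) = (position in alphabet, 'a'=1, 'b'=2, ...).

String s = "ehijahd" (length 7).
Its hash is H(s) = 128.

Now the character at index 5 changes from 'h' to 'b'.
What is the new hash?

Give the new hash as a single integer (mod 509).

val('h') = 8, val('b') = 2
Position k = 5, exponent = n-1-k = 1
B^1 mod M = 7^1 mod 509 = 7
Delta = (2 - 8) * 7 mod 509 = 467
New hash = (128 + 467) mod 509 = 86

Answer: 86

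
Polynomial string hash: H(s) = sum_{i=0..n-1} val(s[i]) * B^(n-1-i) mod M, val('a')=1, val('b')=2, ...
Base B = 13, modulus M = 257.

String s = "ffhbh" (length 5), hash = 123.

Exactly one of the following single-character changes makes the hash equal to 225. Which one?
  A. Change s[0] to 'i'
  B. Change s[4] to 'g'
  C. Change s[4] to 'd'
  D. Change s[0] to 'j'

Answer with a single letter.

Option A: s[0]='f'->'i', delta=(9-6)*13^4 mod 257 = 102, hash=123+102 mod 257 = 225 <-- target
Option B: s[4]='h'->'g', delta=(7-8)*13^0 mod 257 = 256, hash=123+256 mod 257 = 122
Option C: s[4]='h'->'d', delta=(4-8)*13^0 mod 257 = 253, hash=123+253 mod 257 = 119
Option D: s[0]='f'->'j', delta=(10-6)*13^4 mod 257 = 136, hash=123+136 mod 257 = 2

Answer: A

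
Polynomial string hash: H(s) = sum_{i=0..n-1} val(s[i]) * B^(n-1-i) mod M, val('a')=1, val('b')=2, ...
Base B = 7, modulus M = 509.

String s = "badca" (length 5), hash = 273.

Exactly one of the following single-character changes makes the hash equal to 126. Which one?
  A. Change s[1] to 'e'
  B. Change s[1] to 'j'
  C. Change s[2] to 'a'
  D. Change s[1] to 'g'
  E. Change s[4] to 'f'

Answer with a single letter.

Answer: C

Derivation:
Option A: s[1]='a'->'e', delta=(5-1)*7^3 mod 509 = 354, hash=273+354 mod 509 = 118
Option B: s[1]='a'->'j', delta=(10-1)*7^3 mod 509 = 33, hash=273+33 mod 509 = 306
Option C: s[2]='d'->'a', delta=(1-4)*7^2 mod 509 = 362, hash=273+362 mod 509 = 126 <-- target
Option D: s[1]='a'->'g', delta=(7-1)*7^3 mod 509 = 22, hash=273+22 mod 509 = 295
Option E: s[4]='a'->'f', delta=(6-1)*7^0 mod 509 = 5, hash=273+5 mod 509 = 278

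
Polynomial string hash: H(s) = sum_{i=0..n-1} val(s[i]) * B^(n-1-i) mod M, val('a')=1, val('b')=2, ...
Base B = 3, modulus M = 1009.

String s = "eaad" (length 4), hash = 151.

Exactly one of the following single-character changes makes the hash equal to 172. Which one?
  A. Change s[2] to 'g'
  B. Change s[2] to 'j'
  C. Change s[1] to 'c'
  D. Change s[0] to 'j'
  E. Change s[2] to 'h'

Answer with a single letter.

Option A: s[2]='a'->'g', delta=(7-1)*3^1 mod 1009 = 18, hash=151+18 mod 1009 = 169
Option B: s[2]='a'->'j', delta=(10-1)*3^1 mod 1009 = 27, hash=151+27 mod 1009 = 178
Option C: s[1]='a'->'c', delta=(3-1)*3^2 mod 1009 = 18, hash=151+18 mod 1009 = 169
Option D: s[0]='e'->'j', delta=(10-5)*3^3 mod 1009 = 135, hash=151+135 mod 1009 = 286
Option E: s[2]='a'->'h', delta=(8-1)*3^1 mod 1009 = 21, hash=151+21 mod 1009 = 172 <-- target

Answer: E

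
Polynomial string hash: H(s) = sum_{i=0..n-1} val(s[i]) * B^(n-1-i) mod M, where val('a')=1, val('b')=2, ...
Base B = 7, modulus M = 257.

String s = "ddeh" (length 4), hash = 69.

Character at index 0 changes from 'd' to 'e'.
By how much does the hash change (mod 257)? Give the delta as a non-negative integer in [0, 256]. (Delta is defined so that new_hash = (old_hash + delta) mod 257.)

Delta formula: (val(new) - val(old)) * B^(n-1-k) mod M
  val('e') - val('d') = 5 - 4 = 1
  B^(n-1-k) = 7^3 mod 257 = 86
  Delta = 1 * 86 mod 257 = 86

Answer: 86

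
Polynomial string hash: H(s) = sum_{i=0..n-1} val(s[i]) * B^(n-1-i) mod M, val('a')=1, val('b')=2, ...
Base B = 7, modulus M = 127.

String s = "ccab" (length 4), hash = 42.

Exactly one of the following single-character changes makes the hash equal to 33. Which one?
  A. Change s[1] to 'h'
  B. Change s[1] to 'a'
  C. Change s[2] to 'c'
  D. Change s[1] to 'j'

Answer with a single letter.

Answer: A

Derivation:
Option A: s[1]='c'->'h', delta=(8-3)*7^2 mod 127 = 118, hash=42+118 mod 127 = 33 <-- target
Option B: s[1]='c'->'a', delta=(1-3)*7^2 mod 127 = 29, hash=42+29 mod 127 = 71
Option C: s[2]='a'->'c', delta=(3-1)*7^1 mod 127 = 14, hash=42+14 mod 127 = 56
Option D: s[1]='c'->'j', delta=(10-3)*7^2 mod 127 = 89, hash=42+89 mod 127 = 4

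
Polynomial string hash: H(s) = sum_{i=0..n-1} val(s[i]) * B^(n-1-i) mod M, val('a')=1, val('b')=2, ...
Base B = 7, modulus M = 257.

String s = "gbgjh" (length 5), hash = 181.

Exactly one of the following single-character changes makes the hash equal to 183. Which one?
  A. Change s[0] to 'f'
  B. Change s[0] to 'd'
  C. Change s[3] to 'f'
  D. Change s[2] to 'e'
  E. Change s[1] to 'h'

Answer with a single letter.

Option A: s[0]='g'->'f', delta=(6-7)*7^4 mod 257 = 169, hash=181+169 mod 257 = 93
Option B: s[0]='g'->'d', delta=(4-7)*7^4 mod 257 = 250, hash=181+250 mod 257 = 174
Option C: s[3]='j'->'f', delta=(6-10)*7^1 mod 257 = 229, hash=181+229 mod 257 = 153
Option D: s[2]='g'->'e', delta=(5-7)*7^2 mod 257 = 159, hash=181+159 mod 257 = 83
Option E: s[1]='b'->'h', delta=(8-2)*7^3 mod 257 = 2, hash=181+2 mod 257 = 183 <-- target

Answer: E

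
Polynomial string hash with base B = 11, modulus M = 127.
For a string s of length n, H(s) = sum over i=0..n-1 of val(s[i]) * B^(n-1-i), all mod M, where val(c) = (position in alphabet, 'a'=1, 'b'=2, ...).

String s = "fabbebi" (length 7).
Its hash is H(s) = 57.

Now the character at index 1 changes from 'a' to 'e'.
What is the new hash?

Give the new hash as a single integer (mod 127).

val('a') = 1, val('e') = 5
Position k = 1, exponent = n-1-k = 5
B^5 mod M = 11^5 mod 127 = 15
Delta = (5 - 1) * 15 mod 127 = 60
New hash = (57 + 60) mod 127 = 117

Answer: 117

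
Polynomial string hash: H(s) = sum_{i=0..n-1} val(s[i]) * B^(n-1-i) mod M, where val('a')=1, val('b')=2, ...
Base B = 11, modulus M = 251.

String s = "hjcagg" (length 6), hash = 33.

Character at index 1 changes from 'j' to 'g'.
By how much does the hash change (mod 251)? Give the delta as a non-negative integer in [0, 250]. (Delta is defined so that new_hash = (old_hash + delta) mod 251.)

Answer: 2

Derivation:
Delta formula: (val(new) - val(old)) * B^(n-1-k) mod M
  val('g') - val('j') = 7 - 10 = -3
  B^(n-1-k) = 11^4 mod 251 = 83
  Delta = -3 * 83 mod 251 = 2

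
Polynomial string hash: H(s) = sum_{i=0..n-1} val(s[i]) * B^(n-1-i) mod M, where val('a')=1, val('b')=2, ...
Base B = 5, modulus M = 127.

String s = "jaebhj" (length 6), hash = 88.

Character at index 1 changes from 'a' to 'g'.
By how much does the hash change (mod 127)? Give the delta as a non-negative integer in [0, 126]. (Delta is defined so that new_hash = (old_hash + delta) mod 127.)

Answer: 67

Derivation:
Delta formula: (val(new) - val(old)) * B^(n-1-k) mod M
  val('g') - val('a') = 7 - 1 = 6
  B^(n-1-k) = 5^4 mod 127 = 117
  Delta = 6 * 117 mod 127 = 67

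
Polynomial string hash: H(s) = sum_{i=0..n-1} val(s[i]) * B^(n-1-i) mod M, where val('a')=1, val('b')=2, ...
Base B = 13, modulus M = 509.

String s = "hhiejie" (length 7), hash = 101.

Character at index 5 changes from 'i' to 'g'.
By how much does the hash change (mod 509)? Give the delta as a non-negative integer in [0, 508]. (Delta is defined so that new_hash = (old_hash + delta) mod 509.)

Answer: 483

Derivation:
Delta formula: (val(new) - val(old)) * B^(n-1-k) mod M
  val('g') - val('i') = 7 - 9 = -2
  B^(n-1-k) = 13^1 mod 509 = 13
  Delta = -2 * 13 mod 509 = 483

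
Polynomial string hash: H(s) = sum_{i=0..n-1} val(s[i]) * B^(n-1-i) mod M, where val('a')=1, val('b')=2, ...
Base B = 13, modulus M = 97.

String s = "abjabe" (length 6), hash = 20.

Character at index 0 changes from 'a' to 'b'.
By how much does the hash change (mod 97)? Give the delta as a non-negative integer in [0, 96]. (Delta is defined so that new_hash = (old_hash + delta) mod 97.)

Answer: 74

Derivation:
Delta formula: (val(new) - val(old)) * B^(n-1-k) mod M
  val('b') - val('a') = 2 - 1 = 1
  B^(n-1-k) = 13^5 mod 97 = 74
  Delta = 1 * 74 mod 97 = 74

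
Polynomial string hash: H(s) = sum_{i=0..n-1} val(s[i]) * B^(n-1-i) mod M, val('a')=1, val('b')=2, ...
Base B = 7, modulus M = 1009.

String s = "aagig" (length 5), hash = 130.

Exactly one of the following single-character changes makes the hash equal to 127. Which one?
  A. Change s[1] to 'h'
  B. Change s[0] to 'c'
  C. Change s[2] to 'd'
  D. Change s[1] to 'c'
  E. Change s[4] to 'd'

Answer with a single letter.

Option A: s[1]='a'->'h', delta=(8-1)*7^3 mod 1009 = 383, hash=130+383 mod 1009 = 513
Option B: s[0]='a'->'c', delta=(3-1)*7^4 mod 1009 = 766, hash=130+766 mod 1009 = 896
Option C: s[2]='g'->'d', delta=(4-7)*7^2 mod 1009 = 862, hash=130+862 mod 1009 = 992
Option D: s[1]='a'->'c', delta=(3-1)*7^3 mod 1009 = 686, hash=130+686 mod 1009 = 816
Option E: s[4]='g'->'d', delta=(4-7)*7^0 mod 1009 = 1006, hash=130+1006 mod 1009 = 127 <-- target

Answer: E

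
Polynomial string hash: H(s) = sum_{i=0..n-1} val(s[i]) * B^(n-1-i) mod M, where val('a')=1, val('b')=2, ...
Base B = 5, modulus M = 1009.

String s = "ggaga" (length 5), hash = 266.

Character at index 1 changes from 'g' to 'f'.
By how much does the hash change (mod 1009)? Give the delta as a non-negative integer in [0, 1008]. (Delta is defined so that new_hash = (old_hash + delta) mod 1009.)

Answer: 884

Derivation:
Delta formula: (val(new) - val(old)) * B^(n-1-k) mod M
  val('f') - val('g') = 6 - 7 = -1
  B^(n-1-k) = 5^3 mod 1009 = 125
  Delta = -1 * 125 mod 1009 = 884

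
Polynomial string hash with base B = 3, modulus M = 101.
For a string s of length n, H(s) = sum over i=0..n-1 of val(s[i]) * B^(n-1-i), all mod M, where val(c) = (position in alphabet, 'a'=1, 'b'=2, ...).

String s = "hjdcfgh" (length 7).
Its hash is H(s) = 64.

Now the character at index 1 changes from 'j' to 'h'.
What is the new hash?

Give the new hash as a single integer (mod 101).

Answer: 83

Derivation:
val('j') = 10, val('h') = 8
Position k = 1, exponent = n-1-k = 5
B^5 mod M = 3^5 mod 101 = 41
Delta = (8 - 10) * 41 mod 101 = 19
New hash = (64 + 19) mod 101 = 83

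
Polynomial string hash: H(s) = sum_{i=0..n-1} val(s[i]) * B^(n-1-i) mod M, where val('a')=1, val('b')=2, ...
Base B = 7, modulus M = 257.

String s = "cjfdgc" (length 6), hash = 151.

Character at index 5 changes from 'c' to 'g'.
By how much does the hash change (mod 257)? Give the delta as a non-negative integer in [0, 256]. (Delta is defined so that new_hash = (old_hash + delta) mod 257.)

Delta formula: (val(new) - val(old)) * B^(n-1-k) mod M
  val('g') - val('c') = 7 - 3 = 4
  B^(n-1-k) = 7^0 mod 257 = 1
  Delta = 4 * 1 mod 257 = 4

Answer: 4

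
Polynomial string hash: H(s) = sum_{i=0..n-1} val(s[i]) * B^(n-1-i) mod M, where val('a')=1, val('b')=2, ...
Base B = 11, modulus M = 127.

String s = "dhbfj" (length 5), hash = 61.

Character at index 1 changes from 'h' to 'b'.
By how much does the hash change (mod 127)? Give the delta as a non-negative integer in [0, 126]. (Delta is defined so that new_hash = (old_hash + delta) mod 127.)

Delta formula: (val(new) - val(old)) * B^(n-1-k) mod M
  val('b') - val('h') = 2 - 8 = -6
  B^(n-1-k) = 11^3 mod 127 = 61
  Delta = -6 * 61 mod 127 = 15

Answer: 15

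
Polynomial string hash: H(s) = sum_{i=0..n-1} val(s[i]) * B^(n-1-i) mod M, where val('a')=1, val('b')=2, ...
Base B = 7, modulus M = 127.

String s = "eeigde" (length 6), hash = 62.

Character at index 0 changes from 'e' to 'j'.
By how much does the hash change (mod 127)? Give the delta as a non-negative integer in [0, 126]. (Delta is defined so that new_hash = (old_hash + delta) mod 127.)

Delta formula: (val(new) - val(old)) * B^(n-1-k) mod M
  val('j') - val('e') = 10 - 5 = 5
  B^(n-1-k) = 7^5 mod 127 = 43
  Delta = 5 * 43 mod 127 = 88

Answer: 88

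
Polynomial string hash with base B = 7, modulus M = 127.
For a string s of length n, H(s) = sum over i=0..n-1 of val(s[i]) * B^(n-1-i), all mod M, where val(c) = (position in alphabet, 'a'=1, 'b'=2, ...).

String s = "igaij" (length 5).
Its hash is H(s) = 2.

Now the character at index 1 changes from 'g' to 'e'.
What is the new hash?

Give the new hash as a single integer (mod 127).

val('g') = 7, val('e') = 5
Position k = 1, exponent = n-1-k = 3
B^3 mod M = 7^3 mod 127 = 89
Delta = (5 - 7) * 89 mod 127 = 76
New hash = (2 + 76) mod 127 = 78

Answer: 78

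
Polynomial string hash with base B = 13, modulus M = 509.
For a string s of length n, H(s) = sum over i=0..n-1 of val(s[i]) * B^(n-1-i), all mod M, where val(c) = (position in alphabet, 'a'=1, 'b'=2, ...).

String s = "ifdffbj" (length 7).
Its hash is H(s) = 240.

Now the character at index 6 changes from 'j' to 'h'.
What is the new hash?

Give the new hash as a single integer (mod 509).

Answer: 238

Derivation:
val('j') = 10, val('h') = 8
Position k = 6, exponent = n-1-k = 0
B^0 mod M = 13^0 mod 509 = 1
Delta = (8 - 10) * 1 mod 509 = 507
New hash = (240 + 507) mod 509 = 238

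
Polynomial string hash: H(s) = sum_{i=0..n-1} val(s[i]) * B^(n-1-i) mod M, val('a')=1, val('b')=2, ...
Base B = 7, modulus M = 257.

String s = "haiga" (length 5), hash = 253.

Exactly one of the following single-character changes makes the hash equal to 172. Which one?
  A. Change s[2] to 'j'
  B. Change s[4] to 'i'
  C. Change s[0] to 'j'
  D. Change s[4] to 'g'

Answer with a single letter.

Option A: s[2]='i'->'j', delta=(10-9)*7^2 mod 257 = 49, hash=253+49 mod 257 = 45
Option B: s[4]='a'->'i', delta=(9-1)*7^0 mod 257 = 8, hash=253+8 mod 257 = 4
Option C: s[0]='h'->'j', delta=(10-8)*7^4 mod 257 = 176, hash=253+176 mod 257 = 172 <-- target
Option D: s[4]='a'->'g', delta=(7-1)*7^0 mod 257 = 6, hash=253+6 mod 257 = 2

Answer: C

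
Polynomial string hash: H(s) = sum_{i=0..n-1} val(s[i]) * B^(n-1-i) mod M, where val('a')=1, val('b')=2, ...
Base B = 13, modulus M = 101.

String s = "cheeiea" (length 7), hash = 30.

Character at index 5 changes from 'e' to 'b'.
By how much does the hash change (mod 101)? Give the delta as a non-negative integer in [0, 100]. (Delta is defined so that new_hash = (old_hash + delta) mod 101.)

Answer: 62

Derivation:
Delta formula: (val(new) - val(old)) * B^(n-1-k) mod M
  val('b') - val('e') = 2 - 5 = -3
  B^(n-1-k) = 13^1 mod 101 = 13
  Delta = -3 * 13 mod 101 = 62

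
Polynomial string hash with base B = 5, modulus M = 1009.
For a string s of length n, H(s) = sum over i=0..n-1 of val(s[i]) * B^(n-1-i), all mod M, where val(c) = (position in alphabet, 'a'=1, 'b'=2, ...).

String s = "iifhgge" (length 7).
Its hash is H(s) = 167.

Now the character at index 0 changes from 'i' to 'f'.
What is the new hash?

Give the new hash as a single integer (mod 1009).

Answer: 715

Derivation:
val('i') = 9, val('f') = 6
Position k = 0, exponent = n-1-k = 6
B^6 mod M = 5^6 mod 1009 = 490
Delta = (6 - 9) * 490 mod 1009 = 548
New hash = (167 + 548) mod 1009 = 715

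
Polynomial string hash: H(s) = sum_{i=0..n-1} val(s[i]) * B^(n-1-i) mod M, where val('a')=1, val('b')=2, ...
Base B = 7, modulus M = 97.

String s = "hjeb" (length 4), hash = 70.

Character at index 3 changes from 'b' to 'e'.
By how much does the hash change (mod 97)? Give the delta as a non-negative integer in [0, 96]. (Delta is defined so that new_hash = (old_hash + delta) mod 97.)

Answer: 3

Derivation:
Delta formula: (val(new) - val(old)) * B^(n-1-k) mod M
  val('e') - val('b') = 5 - 2 = 3
  B^(n-1-k) = 7^0 mod 97 = 1
  Delta = 3 * 1 mod 97 = 3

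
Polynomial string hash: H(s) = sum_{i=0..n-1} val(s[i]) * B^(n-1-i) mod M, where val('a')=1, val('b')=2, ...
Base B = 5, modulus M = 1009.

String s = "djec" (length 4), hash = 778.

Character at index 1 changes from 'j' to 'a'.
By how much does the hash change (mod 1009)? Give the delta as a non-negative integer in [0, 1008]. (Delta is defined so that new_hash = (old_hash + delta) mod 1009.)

Answer: 784

Derivation:
Delta formula: (val(new) - val(old)) * B^(n-1-k) mod M
  val('a') - val('j') = 1 - 10 = -9
  B^(n-1-k) = 5^2 mod 1009 = 25
  Delta = -9 * 25 mod 1009 = 784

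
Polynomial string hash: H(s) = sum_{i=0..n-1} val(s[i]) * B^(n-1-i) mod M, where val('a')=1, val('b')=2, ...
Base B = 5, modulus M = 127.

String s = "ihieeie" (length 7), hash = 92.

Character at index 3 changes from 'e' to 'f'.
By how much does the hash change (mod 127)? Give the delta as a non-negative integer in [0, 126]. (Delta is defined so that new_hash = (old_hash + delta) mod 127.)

Answer: 125

Derivation:
Delta formula: (val(new) - val(old)) * B^(n-1-k) mod M
  val('f') - val('e') = 6 - 5 = 1
  B^(n-1-k) = 5^3 mod 127 = 125
  Delta = 1 * 125 mod 127 = 125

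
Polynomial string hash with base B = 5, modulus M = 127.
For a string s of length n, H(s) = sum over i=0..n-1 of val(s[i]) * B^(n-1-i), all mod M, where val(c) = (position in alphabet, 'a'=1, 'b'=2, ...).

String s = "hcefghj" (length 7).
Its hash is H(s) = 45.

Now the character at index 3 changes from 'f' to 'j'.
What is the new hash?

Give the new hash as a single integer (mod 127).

val('f') = 6, val('j') = 10
Position k = 3, exponent = n-1-k = 3
B^3 mod M = 5^3 mod 127 = 125
Delta = (10 - 6) * 125 mod 127 = 119
New hash = (45 + 119) mod 127 = 37

Answer: 37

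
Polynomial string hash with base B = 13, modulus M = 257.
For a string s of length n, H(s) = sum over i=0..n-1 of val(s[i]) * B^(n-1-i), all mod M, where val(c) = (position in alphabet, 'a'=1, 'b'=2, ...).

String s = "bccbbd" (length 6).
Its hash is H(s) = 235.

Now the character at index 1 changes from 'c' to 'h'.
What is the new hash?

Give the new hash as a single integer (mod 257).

val('c') = 3, val('h') = 8
Position k = 1, exponent = n-1-k = 4
B^4 mod M = 13^4 mod 257 = 34
Delta = (8 - 3) * 34 mod 257 = 170
New hash = (235 + 170) mod 257 = 148

Answer: 148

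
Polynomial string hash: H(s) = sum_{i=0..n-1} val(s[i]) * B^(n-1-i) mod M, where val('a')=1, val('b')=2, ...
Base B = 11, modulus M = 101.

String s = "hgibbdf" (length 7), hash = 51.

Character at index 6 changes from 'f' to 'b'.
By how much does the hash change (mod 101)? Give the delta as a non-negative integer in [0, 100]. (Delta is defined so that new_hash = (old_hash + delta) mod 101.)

Answer: 97

Derivation:
Delta formula: (val(new) - val(old)) * B^(n-1-k) mod M
  val('b') - val('f') = 2 - 6 = -4
  B^(n-1-k) = 11^0 mod 101 = 1
  Delta = -4 * 1 mod 101 = 97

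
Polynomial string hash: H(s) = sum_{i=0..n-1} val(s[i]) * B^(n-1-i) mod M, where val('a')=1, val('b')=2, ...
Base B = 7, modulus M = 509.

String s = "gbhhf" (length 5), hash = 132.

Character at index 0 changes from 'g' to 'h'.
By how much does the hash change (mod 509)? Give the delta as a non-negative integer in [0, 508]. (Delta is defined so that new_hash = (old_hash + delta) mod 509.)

Answer: 365

Derivation:
Delta formula: (val(new) - val(old)) * B^(n-1-k) mod M
  val('h') - val('g') = 8 - 7 = 1
  B^(n-1-k) = 7^4 mod 509 = 365
  Delta = 1 * 365 mod 509 = 365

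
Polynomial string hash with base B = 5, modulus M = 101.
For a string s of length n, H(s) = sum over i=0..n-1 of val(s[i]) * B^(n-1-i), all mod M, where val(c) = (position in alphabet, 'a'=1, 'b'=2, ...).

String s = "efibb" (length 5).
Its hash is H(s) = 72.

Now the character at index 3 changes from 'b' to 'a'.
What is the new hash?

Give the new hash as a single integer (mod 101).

Answer: 67

Derivation:
val('b') = 2, val('a') = 1
Position k = 3, exponent = n-1-k = 1
B^1 mod M = 5^1 mod 101 = 5
Delta = (1 - 2) * 5 mod 101 = 96
New hash = (72 + 96) mod 101 = 67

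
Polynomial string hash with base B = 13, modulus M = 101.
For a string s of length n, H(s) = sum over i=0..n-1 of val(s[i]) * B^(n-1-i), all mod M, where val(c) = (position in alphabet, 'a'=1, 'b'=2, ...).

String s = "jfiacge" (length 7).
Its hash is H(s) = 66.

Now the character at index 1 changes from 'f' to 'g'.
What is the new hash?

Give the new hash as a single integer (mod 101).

Answer: 83

Derivation:
val('f') = 6, val('g') = 7
Position k = 1, exponent = n-1-k = 5
B^5 mod M = 13^5 mod 101 = 17
Delta = (7 - 6) * 17 mod 101 = 17
New hash = (66 + 17) mod 101 = 83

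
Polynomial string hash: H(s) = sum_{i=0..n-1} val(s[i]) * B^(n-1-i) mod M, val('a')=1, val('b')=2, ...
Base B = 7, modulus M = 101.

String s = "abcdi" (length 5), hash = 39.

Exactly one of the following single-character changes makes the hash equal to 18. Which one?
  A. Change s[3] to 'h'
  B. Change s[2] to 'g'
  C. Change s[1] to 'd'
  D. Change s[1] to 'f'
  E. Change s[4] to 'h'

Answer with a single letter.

Answer: C

Derivation:
Option A: s[3]='d'->'h', delta=(8-4)*7^1 mod 101 = 28, hash=39+28 mod 101 = 67
Option B: s[2]='c'->'g', delta=(7-3)*7^2 mod 101 = 95, hash=39+95 mod 101 = 33
Option C: s[1]='b'->'d', delta=(4-2)*7^3 mod 101 = 80, hash=39+80 mod 101 = 18 <-- target
Option D: s[1]='b'->'f', delta=(6-2)*7^3 mod 101 = 59, hash=39+59 mod 101 = 98
Option E: s[4]='i'->'h', delta=(8-9)*7^0 mod 101 = 100, hash=39+100 mod 101 = 38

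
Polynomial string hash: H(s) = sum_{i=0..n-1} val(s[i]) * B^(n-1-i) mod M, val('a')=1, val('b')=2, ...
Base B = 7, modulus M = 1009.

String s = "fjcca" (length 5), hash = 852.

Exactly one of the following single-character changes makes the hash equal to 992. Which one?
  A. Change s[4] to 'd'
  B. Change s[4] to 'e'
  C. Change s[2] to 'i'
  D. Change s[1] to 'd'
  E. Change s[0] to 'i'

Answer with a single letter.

Option A: s[4]='a'->'d', delta=(4-1)*7^0 mod 1009 = 3, hash=852+3 mod 1009 = 855
Option B: s[4]='a'->'e', delta=(5-1)*7^0 mod 1009 = 4, hash=852+4 mod 1009 = 856
Option C: s[2]='c'->'i', delta=(9-3)*7^2 mod 1009 = 294, hash=852+294 mod 1009 = 137
Option D: s[1]='j'->'d', delta=(4-10)*7^3 mod 1009 = 969, hash=852+969 mod 1009 = 812
Option E: s[0]='f'->'i', delta=(9-6)*7^4 mod 1009 = 140, hash=852+140 mod 1009 = 992 <-- target

Answer: E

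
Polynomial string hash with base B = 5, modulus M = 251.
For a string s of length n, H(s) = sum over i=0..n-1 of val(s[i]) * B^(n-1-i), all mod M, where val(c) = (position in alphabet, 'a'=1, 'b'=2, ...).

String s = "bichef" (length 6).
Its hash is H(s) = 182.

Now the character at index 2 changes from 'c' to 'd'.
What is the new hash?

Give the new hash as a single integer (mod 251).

val('c') = 3, val('d') = 4
Position k = 2, exponent = n-1-k = 3
B^3 mod M = 5^3 mod 251 = 125
Delta = (4 - 3) * 125 mod 251 = 125
New hash = (182 + 125) mod 251 = 56

Answer: 56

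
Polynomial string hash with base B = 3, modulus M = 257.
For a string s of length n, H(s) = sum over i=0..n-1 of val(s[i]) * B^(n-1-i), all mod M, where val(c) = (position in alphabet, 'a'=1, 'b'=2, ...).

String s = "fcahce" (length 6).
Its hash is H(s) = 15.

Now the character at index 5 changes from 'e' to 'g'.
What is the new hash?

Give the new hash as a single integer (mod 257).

val('e') = 5, val('g') = 7
Position k = 5, exponent = n-1-k = 0
B^0 mod M = 3^0 mod 257 = 1
Delta = (7 - 5) * 1 mod 257 = 2
New hash = (15 + 2) mod 257 = 17

Answer: 17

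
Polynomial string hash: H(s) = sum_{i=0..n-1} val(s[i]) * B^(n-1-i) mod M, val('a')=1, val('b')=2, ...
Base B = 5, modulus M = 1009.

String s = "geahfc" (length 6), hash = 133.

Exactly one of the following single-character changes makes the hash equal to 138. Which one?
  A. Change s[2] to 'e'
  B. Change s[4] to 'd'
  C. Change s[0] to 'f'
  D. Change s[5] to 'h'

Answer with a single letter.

Option A: s[2]='a'->'e', delta=(5-1)*5^3 mod 1009 = 500, hash=133+500 mod 1009 = 633
Option B: s[4]='f'->'d', delta=(4-6)*5^1 mod 1009 = 999, hash=133+999 mod 1009 = 123
Option C: s[0]='g'->'f', delta=(6-7)*5^5 mod 1009 = 911, hash=133+911 mod 1009 = 35
Option D: s[5]='c'->'h', delta=(8-3)*5^0 mod 1009 = 5, hash=133+5 mod 1009 = 138 <-- target

Answer: D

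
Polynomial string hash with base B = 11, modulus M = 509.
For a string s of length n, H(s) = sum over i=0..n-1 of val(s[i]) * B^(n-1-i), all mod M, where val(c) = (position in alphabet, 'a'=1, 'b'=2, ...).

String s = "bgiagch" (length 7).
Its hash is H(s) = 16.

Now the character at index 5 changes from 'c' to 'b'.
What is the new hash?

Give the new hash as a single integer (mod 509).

Answer: 5

Derivation:
val('c') = 3, val('b') = 2
Position k = 5, exponent = n-1-k = 1
B^1 mod M = 11^1 mod 509 = 11
Delta = (2 - 3) * 11 mod 509 = 498
New hash = (16 + 498) mod 509 = 5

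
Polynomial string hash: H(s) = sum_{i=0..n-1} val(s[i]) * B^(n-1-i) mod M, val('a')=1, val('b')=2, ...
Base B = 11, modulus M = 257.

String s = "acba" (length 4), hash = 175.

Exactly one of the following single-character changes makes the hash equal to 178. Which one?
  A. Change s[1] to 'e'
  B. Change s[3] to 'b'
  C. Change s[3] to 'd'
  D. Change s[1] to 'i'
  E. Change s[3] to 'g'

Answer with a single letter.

Answer: C

Derivation:
Option A: s[1]='c'->'e', delta=(5-3)*11^2 mod 257 = 242, hash=175+242 mod 257 = 160
Option B: s[3]='a'->'b', delta=(2-1)*11^0 mod 257 = 1, hash=175+1 mod 257 = 176
Option C: s[3]='a'->'d', delta=(4-1)*11^0 mod 257 = 3, hash=175+3 mod 257 = 178 <-- target
Option D: s[1]='c'->'i', delta=(9-3)*11^2 mod 257 = 212, hash=175+212 mod 257 = 130
Option E: s[3]='a'->'g', delta=(7-1)*11^0 mod 257 = 6, hash=175+6 mod 257 = 181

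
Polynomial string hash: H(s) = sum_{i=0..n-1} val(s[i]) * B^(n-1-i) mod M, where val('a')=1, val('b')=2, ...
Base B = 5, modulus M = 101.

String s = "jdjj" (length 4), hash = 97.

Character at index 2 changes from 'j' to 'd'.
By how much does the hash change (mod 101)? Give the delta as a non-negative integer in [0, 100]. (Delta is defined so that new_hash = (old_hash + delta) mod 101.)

Answer: 71

Derivation:
Delta formula: (val(new) - val(old)) * B^(n-1-k) mod M
  val('d') - val('j') = 4 - 10 = -6
  B^(n-1-k) = 5^1 mod 101 = 5
  Delta = -6 * 5 mod 101 = 71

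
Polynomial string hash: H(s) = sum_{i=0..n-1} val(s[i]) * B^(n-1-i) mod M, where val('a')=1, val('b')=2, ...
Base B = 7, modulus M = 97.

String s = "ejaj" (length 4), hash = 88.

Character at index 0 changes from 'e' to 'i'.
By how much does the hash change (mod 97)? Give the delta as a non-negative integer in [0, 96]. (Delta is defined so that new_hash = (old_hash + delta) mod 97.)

Delta formula: (val(new) - val(old)) * B^(n-1-k) mod M
  val('i') - val('e') = 9 - 5 = 4
  B^(n-1-k) = 7^3 mod 97 = 52
  Delta = 4 * 52 mod 97 = 14

Answer: 14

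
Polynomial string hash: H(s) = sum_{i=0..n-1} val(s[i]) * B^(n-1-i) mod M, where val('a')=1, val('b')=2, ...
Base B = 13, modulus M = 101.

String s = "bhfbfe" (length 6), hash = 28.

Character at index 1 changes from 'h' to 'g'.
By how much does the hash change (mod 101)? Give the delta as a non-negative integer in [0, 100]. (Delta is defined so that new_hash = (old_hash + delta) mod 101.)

Delta formula: (val(new) - val(old)) * B^(n-1-k) mod M
  val('g') - val('h') = 7 - 8 = -1
  B^(n-1-k) = 13^4 mod 101 = 79
  Delta = -1 * 79 mod 101 = 22

Answer: 22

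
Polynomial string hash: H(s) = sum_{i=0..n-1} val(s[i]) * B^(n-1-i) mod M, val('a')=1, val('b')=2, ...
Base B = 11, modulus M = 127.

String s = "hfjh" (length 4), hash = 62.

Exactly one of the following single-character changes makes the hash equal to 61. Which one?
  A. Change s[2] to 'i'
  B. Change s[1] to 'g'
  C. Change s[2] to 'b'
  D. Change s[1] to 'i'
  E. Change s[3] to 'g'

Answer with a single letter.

Answer: E

Derivation:
Option A: s[2]='j'->'i', delta=(9-10)*11^1 mod 127 = 116, hash=62+116 mod 127 = 51
Option B: s[1]='f'->'g', delta=(7-6)*11^2 mod 127 = 121, hash=62+121 mod 127 = 56
Option C: s[2]='j'->'b', delta=(2-10)*11^1 mod 127 = 39, hash=62+39 mod 127 = 101
Option D: s[1]='f'->'i', delta=(9-6)*11^2 mod 127 = 109, hash=62+109 mod 127 = 44
Option E: s[3]='h'->'g', delta=(7-8)*11^0 mod 127 = 126, hash=62+126 mod 127 = 61 <-- target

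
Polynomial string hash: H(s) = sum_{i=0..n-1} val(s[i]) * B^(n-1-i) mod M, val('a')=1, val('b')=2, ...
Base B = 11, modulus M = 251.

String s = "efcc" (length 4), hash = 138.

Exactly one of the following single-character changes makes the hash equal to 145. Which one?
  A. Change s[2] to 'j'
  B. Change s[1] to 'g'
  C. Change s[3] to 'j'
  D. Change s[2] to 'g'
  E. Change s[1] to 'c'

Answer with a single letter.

Option A: s[2]='c'->'j', delta=(10-3)*11^1 mod 251 = 77, hash=138+77 mod 251 = 215
Option B: s[1]='f'->'g', delta=(7-6)*11^2 mod 251 = 121, hash=138+121 mod 251 = 8
Option C: s[3]='c'->'j', delta=(10-3)*11^0 mod 251 = 7, hash=138+7 mod 251 = 145 <-- target
Option D: s[2]='c'->'g', delta=(7-3)*11^1 mod 251 = 44, hash=138+44 mod 251 = 182
Option E: s[1]='f'->'c', delta=(3-6)*11^2 mod 251 = 139, hash=138+139 mod 251 = 26

Answer: C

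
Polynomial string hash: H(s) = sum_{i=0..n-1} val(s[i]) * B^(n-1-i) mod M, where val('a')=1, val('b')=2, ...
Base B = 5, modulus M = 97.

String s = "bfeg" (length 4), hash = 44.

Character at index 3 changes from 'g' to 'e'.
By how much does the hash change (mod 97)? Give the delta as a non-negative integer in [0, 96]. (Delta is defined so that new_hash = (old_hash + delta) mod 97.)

Answer: 95

Derivation:
Delta formula: (val(new) - val(old)) * B^(n-1-k) mod M
  val('e') - val('g') = 5 - 7 = -2
  B^(n-1-k) = 5^0 mod 97 = 1
  Delta = -2 * 1 mod 97 = 95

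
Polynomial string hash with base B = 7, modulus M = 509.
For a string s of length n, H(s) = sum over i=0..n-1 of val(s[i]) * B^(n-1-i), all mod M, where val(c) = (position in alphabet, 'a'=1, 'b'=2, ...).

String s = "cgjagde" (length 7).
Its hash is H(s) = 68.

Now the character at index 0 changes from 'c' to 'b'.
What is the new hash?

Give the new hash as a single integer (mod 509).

Answer: 507

Derivation:
val('c') = 3, val('b') = 2
Position k = 0, exponent = n-1-k = 6
B^6 mod M = 7^6 mod 509 = 70
Delta = (2 - 3) * 70 mod 509 = 439
New hash = (68 + 439) mod 509 = 507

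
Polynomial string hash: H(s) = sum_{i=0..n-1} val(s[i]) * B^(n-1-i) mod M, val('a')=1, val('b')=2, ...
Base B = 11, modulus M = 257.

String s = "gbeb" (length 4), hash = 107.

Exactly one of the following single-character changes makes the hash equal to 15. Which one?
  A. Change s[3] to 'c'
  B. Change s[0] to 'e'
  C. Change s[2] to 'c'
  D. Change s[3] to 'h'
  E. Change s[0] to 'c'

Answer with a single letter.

Option A: s[3]='b'->'c', delta=(3-2)*11^0 mod 257 = 1, hash=107+1 mod 257 = 108
Option B: s[0]='g'->'e', delta=(5-7)*11^3 mod 257 = 165, hash=107+165 mod 257 = 15 <-- target
Option C: s[2]='e'->'c', delta=(3-5)*11^1 mod 257 = 235, hash=107+235 mod 257 = 85
Option D: s[3]='b'->'h', delta=(8-2)*11^0 mod 257 = 6, hash=107+6 mod 257 = 113
Option E: s[0]='g'->'c', delta=(3-7)*11^3 mod 257 = 73, hash=107+73 mod 257 = 180

Answer: B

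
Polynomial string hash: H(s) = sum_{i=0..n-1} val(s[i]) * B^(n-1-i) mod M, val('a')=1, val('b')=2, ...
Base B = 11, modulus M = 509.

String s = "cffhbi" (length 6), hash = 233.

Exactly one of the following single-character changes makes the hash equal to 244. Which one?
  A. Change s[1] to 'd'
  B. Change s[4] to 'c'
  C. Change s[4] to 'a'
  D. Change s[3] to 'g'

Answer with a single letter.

Option A: s[1]='f'->'d', delta=(4-6)*11^4 mod 509 = 240, hash=233+240 mod 509 = 473
Option B: s[4]='b'->'c', delta=(3-2)*11^1 mod 509 = 11, hash=233+11 mod 509 = 244 <-- target
Option C: s[4]='b'->'a', delta=(1-2)*11^1 mod 509 = 498, hash=233+498 mod 509 = 222
Option D: s[3]='h'->'g', delta=(7-8)*11^2 mod 509 = 388, hash=233+388 mod 509 = 112

Answer: B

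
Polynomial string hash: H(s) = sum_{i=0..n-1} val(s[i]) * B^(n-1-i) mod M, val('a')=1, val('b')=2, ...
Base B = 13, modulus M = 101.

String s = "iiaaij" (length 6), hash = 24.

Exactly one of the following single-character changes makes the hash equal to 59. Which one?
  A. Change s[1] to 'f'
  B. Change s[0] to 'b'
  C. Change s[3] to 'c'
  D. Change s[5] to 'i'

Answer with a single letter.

Answer: C

Derivation:
Option A: s[1]='i'->'f', delta=(6-9)*13^4 mod 101 = 66, hash=24+66 mod 101 = 90
Option B: s[0]='i'->'b', delta=(2-9)*13^5 mod 101 = 83, hash=24+83 mod 101 = 6
Option C: s[3]='a'->'c', delta=(3-1)*13^2 mod 101 = 35, hash=24+35 mod 101 = 59 <-- target
Option D: s[5]='j'->'i', delta=(9-10)*13^0 mod 101 = 100, hash=24+100 mod 101 = 23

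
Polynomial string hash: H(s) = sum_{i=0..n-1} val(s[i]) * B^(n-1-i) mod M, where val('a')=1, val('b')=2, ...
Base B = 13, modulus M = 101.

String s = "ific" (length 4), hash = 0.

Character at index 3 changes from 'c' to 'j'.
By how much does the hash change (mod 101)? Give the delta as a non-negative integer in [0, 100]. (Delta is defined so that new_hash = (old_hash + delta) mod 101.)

Answer: 7

Derivation:
Delta formula: (val(new) - val(old)) * B^(n-1-k) mod M
  val('j') - val('c') = 10 - 3 = 7
  B^(n-1-k) = 13^0 mod 101 = 1
  Delta = 7 * 1 mod 101 = 7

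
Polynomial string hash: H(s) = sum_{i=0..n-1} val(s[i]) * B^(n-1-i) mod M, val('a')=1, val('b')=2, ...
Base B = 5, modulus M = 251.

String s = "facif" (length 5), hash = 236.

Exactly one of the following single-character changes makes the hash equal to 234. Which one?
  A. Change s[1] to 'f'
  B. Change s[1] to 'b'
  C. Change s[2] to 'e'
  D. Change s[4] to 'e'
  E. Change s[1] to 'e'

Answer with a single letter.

Answer: E

Derivation:
Option A: s[1]='a'->'f', delta=(6-1)*5^3 mod 251 = 123, hash=236+123 mod 251 = 108
Option B: s[1]='a'->'b', delta=(2-1)*5^3 mod 251 = 125, hash=236+125 mod 251 = 110
Option C: s[2]='c'->'e', delta=(5-3)*5^2 mod 251 = 50, hash=236+50 mod 251 = 35
Option D: s[4]='f'->'e', delta=(5-6)*5^0 mod 251 = 250, hash=236+250 mod 251 = 235
Option E: s[1]='a'->'e', delta=(5-1)*5^3 mod 251 = 249, hash=236+249 mod 251 = 234 <-- target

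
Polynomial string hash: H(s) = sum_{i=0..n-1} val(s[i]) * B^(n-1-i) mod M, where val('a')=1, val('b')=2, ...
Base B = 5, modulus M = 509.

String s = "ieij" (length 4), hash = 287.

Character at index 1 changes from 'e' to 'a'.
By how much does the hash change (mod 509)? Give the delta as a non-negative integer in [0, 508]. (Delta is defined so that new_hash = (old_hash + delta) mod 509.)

Delta formula: (val(new) - val(old)) * B^(n-1-k) mod M
  val('a') - val('e') = 1 - 5 = -4
  B^(n-1-k) = 5^2 mod 509 = 25
  Delta = -4 * 25 mod 509 = 409

Answer: 409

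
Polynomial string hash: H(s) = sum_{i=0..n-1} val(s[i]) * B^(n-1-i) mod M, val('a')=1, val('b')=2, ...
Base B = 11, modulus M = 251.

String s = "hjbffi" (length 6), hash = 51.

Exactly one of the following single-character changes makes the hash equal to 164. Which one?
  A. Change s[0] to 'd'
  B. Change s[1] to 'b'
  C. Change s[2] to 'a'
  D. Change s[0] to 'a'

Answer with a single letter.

Option A: s[0]='h'->'d', delta=(4-8)*11^5 mod 251 = 113, hash=51+113 mod 251 = 164 <-- target
Option B: s[1]='j'->'b', delta=(2-10)*11^4 mod 251 = 89, hash=51+89 mod 251 = 140
Option C: s[2]='b'->'a', delta=(1-2)*11^3 mod 251 = 175, hash=51+175 mod 251 = 226
Option D: s[0]='h'->'a', delta=(1-8)*11^5 mod 251 = 135, hash=51+135 mod 251 = 186

Answer: A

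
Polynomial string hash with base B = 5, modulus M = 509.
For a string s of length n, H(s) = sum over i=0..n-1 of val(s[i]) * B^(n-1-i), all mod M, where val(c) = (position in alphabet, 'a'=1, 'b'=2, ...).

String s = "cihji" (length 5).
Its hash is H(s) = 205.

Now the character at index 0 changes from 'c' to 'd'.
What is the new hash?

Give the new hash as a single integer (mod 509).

Answer: 321

Derivation:
val('c') = 3, val('d') = 4
Position k = 0, exponent = n-1-k = 4
B^4 mod M = 5^4 mod 509 = 116
Delta = (4 - 3) * 116 mod 509 = 116
New hash = (205 + 116) mod 509 = 321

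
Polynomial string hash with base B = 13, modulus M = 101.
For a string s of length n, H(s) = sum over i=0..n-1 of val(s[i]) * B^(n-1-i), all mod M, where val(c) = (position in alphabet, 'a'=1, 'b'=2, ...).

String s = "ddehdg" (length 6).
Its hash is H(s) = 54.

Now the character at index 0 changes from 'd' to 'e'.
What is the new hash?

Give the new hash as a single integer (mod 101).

val('d') = 4, val('e') = 5
Position k = 0, exponent = n-1-k = 5
B^5 mod M = 13^5 mod 101 = 17
Delta = (5 - 4) * 17 mod 101 = 17
New hash = (54 + 17) mod 101 = 71

Answer: 71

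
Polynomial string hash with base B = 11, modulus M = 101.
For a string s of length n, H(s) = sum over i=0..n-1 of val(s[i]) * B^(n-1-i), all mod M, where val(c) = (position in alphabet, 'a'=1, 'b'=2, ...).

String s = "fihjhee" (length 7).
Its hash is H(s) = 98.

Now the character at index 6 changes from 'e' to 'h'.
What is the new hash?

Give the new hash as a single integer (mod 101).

val('e') = 5, val('h') = 8
Position k = 6, exponent = n-1-k = 0
B^0 mod M = 11^0 mod 101 = 1
Delta = (8 - 5) * 1 mod 101 = 3
New hash = (98 + 3) mod 101 = 0

Answer: 0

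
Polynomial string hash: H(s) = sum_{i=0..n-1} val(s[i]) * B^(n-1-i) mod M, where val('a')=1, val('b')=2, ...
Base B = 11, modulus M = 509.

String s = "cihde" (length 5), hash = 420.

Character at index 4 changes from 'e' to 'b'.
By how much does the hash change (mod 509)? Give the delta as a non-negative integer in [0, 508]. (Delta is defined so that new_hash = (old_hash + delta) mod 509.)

Answer: 506

Derivation:
Delta formula: (val(new) - val(old)) * B^(n-1-k) mod M
  val('b') - val('e') = 2 - 5 = -3
  B^(n-1-k) = 11^0 mod 509 = 1
  Delta = -3 * 1 mod 509 = 506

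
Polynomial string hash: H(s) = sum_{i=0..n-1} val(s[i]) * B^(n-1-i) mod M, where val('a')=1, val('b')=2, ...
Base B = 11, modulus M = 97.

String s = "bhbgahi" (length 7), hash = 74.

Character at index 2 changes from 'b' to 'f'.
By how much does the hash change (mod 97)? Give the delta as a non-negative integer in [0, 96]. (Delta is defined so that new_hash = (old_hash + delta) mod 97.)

Answer: 73

Derivation:
Delta formula: (val(new) - val(old)) * B^(n-1-k) mod M
  val('f') - val('b') = 6 - 2 = 4
  B^(n-1-k) = 11^4 mod 97 = 91
  Delta = 4 * 91 mod 97 = 73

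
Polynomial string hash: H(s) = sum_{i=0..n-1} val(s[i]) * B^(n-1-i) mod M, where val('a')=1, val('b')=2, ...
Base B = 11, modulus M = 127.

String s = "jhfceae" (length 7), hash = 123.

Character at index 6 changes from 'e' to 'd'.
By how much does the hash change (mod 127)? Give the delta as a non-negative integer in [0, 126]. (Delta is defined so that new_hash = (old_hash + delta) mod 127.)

Delta formula: (val(new) - val(old)) * B^(n-1-k) mod M
  val('d') - val('e') = 4 - 5 = -1
  B^(n-1-k) = 11^0 mod 127 = 1
  Delta = -1 * 1 mod 127 = 126

Answer: 126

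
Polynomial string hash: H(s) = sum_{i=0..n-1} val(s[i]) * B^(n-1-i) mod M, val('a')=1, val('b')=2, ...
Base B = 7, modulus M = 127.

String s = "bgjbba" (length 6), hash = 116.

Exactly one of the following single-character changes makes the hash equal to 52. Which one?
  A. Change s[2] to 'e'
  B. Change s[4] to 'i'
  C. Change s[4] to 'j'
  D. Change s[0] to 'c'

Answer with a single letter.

Answer: A

Derivation:
Option A: s[2]='j'->'e', delta=(5-10)*7^3 mod 127 = 63, hash=116+63 mod 127 = 52 <-- target
Option B: s[4]='b'->'i', delta=(9-2)*7^1 mod 127 = 49, hash=116+49 mod 127 = 38
Option C: s[4]='b'->'j', delta=(10-2)*7^1 mod 127 = 56, hash=116+56 mod 127 = 45
Option D: s[0]='b'->'c', delta=(3-2)*7^5 mod 127 = 43, hash=116+43 mod 127 = 32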